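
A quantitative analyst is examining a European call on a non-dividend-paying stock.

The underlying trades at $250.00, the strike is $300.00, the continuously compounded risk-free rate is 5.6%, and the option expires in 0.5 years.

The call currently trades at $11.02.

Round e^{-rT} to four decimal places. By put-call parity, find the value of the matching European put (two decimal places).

exp(−rT) = exp(−0.056·0.5) = 0.9724
Put-call parity: C − P = S − K·e^(−rT) = 250 − 300·0.9724 = 250 − 291.7200 = -41.7200
P = C − (C − P) = 11.02 − (-41.7200) = 52.7400

$52.74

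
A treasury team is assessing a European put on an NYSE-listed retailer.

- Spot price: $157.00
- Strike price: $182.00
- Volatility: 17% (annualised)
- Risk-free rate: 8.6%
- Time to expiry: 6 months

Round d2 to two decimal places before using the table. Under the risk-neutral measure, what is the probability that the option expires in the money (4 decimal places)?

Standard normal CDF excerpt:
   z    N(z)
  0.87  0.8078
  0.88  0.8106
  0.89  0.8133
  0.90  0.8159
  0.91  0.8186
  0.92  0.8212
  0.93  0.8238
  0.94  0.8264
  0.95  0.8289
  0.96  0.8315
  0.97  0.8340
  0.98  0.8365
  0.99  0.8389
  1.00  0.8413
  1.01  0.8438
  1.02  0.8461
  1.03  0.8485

σ√T = 0.17 × 0.7071 = 0.1202
d₁ = [ln(157/182) + (0.086 + ½·0.17²)·0.5] / (σ√T) = (-0.1478 + 0.0502) / 0.1202 = -0.8114 which rounds to -0.81
d₂ = -0.8114 − 0.1202 = -0.9316 which rounds to -0.93
Pr(exercise) under Q = N(−d₂) = N(0.93) = 0.8238

0.8238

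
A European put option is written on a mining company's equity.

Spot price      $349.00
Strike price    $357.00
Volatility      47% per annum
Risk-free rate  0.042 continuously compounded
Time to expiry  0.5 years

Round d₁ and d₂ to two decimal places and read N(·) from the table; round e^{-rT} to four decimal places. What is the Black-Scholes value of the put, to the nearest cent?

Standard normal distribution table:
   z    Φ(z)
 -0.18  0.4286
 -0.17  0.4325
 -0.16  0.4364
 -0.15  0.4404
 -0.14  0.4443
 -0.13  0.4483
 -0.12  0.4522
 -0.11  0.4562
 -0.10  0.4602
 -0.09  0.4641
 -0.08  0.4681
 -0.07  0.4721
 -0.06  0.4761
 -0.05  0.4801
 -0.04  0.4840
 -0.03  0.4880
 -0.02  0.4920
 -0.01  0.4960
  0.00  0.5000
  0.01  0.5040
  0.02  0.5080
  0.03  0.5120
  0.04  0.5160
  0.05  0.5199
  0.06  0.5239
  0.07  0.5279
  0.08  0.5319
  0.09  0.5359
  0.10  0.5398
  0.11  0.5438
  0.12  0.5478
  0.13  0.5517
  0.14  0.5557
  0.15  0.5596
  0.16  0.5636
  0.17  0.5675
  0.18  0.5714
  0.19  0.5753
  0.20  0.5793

$46.08

σ√T = 0.47·√0.5 = 0.3323
d₁ = [ln(349/357) + (0.042 + 0.47²/2)·0.5] / 0.3323 = [-0.0227 + 0.0762] / 0.3323 = 0.1612 ⇒ 0.16
d₂ = d₁ − σ√T = 0.1612 − 0.3323 = -0.1712 ⇒ -0.17
exp(−rT) = exp(−0.042·0.5) = 0.9792
P = 357·0.9792·N(0.17) − 349·N(-0.16) = 357·0.9792·0.5675 − 349·0.4364 = 198.3835 − 152.3036 = 46.0799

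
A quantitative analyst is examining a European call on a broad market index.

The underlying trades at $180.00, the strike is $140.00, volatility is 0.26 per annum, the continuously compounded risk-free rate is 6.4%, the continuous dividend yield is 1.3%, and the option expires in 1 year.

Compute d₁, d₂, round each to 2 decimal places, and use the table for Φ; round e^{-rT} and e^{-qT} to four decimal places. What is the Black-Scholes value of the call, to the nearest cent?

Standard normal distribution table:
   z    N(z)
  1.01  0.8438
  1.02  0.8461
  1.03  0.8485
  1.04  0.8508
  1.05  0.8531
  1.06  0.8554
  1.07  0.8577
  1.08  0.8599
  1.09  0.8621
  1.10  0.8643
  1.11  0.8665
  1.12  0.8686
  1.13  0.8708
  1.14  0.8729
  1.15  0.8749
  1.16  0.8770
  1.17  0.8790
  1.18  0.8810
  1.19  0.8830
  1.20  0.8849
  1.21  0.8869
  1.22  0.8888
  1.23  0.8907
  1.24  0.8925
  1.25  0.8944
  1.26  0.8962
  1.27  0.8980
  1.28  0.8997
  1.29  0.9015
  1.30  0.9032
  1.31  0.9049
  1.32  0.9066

T = 1;  σ√T = 0.2600
d₁ = [ln(180/140) + (0.064 − 0.013 + 0.26²/2)·1] / 0.2600 = [0.2513 + 0.0848] / 0.2600 = 1.2927 → 1.29
d₂ = d₁ − σ√T = 1.2927 − 0.2600 = 1.0327 → 1.03
e^(−qT) = e^(−0.013·1) = 0.9871;  e^(−rT) = e^(−0.064·1) = 0.9380
C = 180·0.9871·N(1.29) − 140·0.9380·N(1.03) = 180·0.9871·0.9015 − 140·0.9380·0.8485 = 160.1767 − 111.4250 = 48.7517

$48.75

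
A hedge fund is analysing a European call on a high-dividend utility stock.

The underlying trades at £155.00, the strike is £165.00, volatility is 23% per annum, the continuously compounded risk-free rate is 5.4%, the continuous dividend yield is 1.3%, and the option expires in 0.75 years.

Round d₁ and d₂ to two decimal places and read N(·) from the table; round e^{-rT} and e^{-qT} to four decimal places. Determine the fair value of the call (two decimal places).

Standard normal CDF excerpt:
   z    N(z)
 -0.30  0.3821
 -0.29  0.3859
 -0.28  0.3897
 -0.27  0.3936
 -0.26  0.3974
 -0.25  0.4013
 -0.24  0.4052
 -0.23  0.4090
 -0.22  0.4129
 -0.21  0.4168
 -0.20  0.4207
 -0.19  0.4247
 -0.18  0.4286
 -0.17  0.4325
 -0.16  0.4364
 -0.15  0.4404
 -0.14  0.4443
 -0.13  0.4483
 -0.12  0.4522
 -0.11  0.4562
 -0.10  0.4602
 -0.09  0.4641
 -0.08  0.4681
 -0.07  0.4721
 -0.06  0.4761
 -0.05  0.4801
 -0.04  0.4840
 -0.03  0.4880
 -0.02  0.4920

σ√T = 0.23·√0.75 = 0.1992
ln(S/K) + (r − q + σ²/2)T = ln(155/165) + (0.054 − 0.013 + 0.23²/2)·0.75 = -0.0625 + 0.0506 = -0.0119
d₁ = -0.0119 / 0.1992 = -0.0599 → -0.06
d₂ = d₁ − σ√T = -0.0599 − 0.1992 = -0.2591 → -0.26
e^(−qT) = e^(−0.013·0.75) = 0.9903;  e^(−rT) = e^(−0.054·0.75) = 0.9603
N(d₁) = N(-0.06) = 0.4761;  N(d₂) = N(-0.26) = 0.3974
C = 155·0.9903·0.4761 − 165·0.9603·0.3974 = 73.0797 − 62.9678 = 10.1119

£10.11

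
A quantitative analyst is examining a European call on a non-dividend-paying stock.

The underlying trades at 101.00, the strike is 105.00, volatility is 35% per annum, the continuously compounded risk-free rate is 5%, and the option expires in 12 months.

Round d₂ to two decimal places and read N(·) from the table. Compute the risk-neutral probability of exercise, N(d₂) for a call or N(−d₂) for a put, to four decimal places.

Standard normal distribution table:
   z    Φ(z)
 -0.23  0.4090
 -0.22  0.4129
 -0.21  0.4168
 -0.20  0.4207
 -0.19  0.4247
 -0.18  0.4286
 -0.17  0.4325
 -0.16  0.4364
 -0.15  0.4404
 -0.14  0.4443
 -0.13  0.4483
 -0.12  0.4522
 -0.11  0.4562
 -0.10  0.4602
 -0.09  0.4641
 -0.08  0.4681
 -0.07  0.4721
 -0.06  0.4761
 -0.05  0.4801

T = 1;  σ√T = 0.3500
d₁ = [ln(101/105) + (0.05 + 0.35²/2)·1] / 0.3500 = [-0.0388 + 0.1112] / 0.3500 = 0.2069 ⇒ 0.21
d₂ = d₁ − σ√T = 0.2069 − 0.3500 = -0.1431 ⇒ -0.14
Pr(exercise) under Q = N(d₂) = 0.4443

0.4443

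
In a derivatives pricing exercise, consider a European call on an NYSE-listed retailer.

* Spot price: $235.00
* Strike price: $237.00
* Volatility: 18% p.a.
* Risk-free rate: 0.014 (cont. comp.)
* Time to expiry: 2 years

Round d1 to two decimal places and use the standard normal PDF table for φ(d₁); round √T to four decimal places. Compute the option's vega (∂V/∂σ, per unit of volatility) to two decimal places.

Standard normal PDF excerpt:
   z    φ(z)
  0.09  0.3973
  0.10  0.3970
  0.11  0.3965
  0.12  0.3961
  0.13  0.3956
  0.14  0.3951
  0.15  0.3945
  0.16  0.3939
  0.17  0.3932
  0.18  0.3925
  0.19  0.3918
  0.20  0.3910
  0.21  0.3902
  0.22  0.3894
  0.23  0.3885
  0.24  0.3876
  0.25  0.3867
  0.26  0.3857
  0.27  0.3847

σ√T = 0.18 × 1.4142 = 0.2546
d₁ = [ln(235/237) + (0.014 + ½·0.18²)·2] / (σ√T) = (-0.0085 + 0.0604) / 0.2546 = 0.2040 ⇒ 0.20
√T = √2 = 1.4142
φ(d₁) = φ(0.20) = 0.3910
vega = S·φ(d₁)·√T = 235·0.3910·1.4142 = 129.9438
(The put has the same vega.)

129.94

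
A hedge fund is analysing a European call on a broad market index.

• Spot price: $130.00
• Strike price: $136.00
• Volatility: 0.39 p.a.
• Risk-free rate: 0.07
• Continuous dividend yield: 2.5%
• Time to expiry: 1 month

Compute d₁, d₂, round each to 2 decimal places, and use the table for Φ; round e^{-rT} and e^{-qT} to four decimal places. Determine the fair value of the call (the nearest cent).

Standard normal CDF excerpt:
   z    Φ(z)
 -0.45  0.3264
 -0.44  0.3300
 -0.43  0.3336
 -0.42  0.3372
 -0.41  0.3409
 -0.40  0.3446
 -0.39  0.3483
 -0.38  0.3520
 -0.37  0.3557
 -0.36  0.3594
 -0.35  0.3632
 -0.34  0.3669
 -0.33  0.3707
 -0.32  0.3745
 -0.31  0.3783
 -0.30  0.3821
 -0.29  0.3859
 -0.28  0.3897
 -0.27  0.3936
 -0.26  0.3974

$3.48

σ√T = 0.39·√0.08333 = 0.1126
ln(S/K) + (r − q + σ²/2)T = ln(130/136) + (0.07 − 0.025 + 0.39²/2)·0.08333 = -0.0451 + 0.0101 = -0.0350
d₁ = -0.0350 / 0.1126 = -0.3112 ≈ -0.31
d₂ = d₁ − σ√T = -0.3112 − 0.1126 = -0.4238 ≈ -0.42
e^(−qT) = e^(−0.025·0.08333) = 0.9979;  e^(−rT) = e^(−0.07·0.08333) = 0.9942
C = 130·0.9979·N(-0.31) − 136·0.9942·N(-0.42) = 130·0.9979·0.3783 − 136·0.9942·0.3372 = 49.0757 − 45.5932 = 3.4825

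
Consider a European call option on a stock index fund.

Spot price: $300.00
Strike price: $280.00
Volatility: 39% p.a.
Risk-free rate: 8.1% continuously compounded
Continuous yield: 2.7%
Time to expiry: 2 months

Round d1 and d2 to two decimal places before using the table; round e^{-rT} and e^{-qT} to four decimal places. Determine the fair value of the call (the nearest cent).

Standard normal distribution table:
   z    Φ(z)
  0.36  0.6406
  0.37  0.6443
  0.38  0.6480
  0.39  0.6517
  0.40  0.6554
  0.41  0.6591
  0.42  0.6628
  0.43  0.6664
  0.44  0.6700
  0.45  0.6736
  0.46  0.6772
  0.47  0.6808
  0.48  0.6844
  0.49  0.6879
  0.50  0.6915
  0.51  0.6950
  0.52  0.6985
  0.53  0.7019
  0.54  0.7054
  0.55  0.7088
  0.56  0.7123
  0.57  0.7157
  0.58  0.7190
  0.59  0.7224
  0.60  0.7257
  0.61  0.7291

$31.67

σ√T = 0.39·√0.1667 = 0.1592
ln(S/K) + (r − q + σ²/2)T = ln(300/280) + (0.081 − 0.027 + 0.39²/2)·0.1667 = 0.0690 + 0.0217 = 0.0907
d₁ = 0.0907 / 0.1592 = 0.5695 ≈ 0.57
d₂ = d₁ − σ√T = 0.5695 − 0.1592 = 0.4102 ≈ 0.41
exp(−qT) = exp(−0.027·0.1667) = 0.9955;  exp(−rT) = exp(−0.081·0.1667) = 0.9866
N(d₁) = N(0.57) = 0.7157;  N(d₂) = N(0.41) = 0.6591
C = 300·0.9955·0.7157 − 280·0.9866·0.6591 = 213.7438 − 182.0751 = 31.6687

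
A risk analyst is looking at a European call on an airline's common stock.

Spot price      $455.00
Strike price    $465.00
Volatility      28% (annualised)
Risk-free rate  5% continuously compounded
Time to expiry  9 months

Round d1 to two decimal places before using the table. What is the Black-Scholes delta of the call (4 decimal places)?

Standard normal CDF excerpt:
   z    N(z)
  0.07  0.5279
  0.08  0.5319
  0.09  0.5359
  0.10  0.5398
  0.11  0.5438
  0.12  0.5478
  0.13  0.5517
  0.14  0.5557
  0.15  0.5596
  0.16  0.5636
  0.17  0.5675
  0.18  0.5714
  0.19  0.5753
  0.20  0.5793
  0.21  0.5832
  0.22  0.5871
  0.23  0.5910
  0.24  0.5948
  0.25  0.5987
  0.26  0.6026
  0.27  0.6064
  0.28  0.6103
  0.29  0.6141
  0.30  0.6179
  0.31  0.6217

T = 0.75;  σ√T = 0.2425
d₁ = [ln(455/465) + (0.05 + 0.28²/2)·0.75] / 0.2425 = [-0.0217 + 0.0669] / 0.2425 = 0.1862 which rounds to 0.19
N(d₁) = N(0.19) = 0.5753
Δ_call = N(d₁) = 0.5753

0.5753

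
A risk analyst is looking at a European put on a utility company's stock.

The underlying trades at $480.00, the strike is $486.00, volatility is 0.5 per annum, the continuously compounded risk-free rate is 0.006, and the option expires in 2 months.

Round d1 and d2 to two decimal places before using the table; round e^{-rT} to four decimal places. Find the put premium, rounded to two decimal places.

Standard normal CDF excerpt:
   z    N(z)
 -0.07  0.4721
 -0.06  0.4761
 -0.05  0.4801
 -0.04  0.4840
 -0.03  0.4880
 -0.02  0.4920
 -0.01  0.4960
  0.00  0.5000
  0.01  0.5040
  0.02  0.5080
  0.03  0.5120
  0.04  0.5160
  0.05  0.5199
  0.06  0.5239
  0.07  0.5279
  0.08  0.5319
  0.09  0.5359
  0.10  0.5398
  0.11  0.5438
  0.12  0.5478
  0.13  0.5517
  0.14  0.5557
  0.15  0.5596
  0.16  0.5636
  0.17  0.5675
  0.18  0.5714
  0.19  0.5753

σ√T = 0.5·√0.1667 = 0.2041
d₁ = [ln(480/486) + (0.006 + 0.5²/2)·0.1667] / 0.2041 = [-0.0124 + 0.0218] / 0.2041 = 0.0461 ⇒ 0.05
d₂ = d₁ − σ√T = 0.0461 − 0.2041 = -0.1580 ⇒ -0.16
exp(−rT) = exp(−0.006·0.1667) = 0.9990
N(−d₂) = N(0.16) = 0.5636;  N(−d₁) = N(-0.05) = 0.4801
P = 486·0.9990·0.5636 − 480·0.4801 = 273.6357 − 230.4480 = 43.1877

$43.19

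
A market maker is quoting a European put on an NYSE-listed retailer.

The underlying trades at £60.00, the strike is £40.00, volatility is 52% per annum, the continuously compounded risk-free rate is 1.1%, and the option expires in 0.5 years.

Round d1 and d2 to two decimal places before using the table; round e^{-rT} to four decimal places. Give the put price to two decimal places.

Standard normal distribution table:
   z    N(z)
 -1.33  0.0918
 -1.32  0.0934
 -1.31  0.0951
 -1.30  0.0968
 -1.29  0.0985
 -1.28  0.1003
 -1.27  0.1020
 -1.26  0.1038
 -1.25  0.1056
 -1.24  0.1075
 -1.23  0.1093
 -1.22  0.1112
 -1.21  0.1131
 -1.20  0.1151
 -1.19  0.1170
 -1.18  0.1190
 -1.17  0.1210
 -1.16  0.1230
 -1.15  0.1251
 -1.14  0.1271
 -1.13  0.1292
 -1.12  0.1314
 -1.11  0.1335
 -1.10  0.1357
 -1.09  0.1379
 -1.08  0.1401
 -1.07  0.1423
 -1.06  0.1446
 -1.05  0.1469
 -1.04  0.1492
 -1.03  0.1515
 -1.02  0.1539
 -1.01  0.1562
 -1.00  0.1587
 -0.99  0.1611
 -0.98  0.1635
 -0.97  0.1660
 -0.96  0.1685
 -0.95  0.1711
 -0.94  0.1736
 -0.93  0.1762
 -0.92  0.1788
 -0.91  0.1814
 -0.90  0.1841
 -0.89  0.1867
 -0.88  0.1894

£1.20

σ√T = 0.52 × 0.7071 = 0.3677
d₁ = [ln(60/40) + (0.011 + ½·0.52²)·0.5] / (σ√T) = (0.4055 + 0.0731) / 0.3677 = 1.3015 ⇒ 1.30
d₂ = 1.3015 − 0.3677 = 0.9338 ⇒ 0.93
exp(−rT) = exp(−0.011·0.5) = 0.9945
N(−d₂) = N(-0.93) = 0.1762;  N(−d₁) = N(-1.30) = 0.0968
P = 40·0.9945·0.1762 − 60·0.0968 = 7.0092 − 5.8080 = 1.2012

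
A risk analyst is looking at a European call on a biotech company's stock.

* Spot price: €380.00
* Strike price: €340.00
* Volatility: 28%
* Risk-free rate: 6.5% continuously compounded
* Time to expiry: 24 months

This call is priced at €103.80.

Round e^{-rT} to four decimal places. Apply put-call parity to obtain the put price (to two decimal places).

exp(−rT) = exp(−0.065·2) = 0.8781
Put-call parity: C − P = S − K·e^(−rT) = 380 − 340·0.8781 = 380 − 298.5540 = 81.4460
P = C − (C − P) = 103.80 − (81.4460) = 22.3540

€22.35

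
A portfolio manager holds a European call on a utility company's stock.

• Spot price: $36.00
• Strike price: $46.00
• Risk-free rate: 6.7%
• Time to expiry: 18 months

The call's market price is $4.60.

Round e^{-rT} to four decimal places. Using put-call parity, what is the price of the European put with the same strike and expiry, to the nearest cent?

$10.20

e^(−rT) = e^(−0.067·1.5) = 0.9044
Put-call parity: C − P = S − K·e^(−rT) = 36 − 46·0.9044 = 36 − 41.6024 = -5.6024
P = C − (C − P) = 4.60 − (-5.6024) = 10.2024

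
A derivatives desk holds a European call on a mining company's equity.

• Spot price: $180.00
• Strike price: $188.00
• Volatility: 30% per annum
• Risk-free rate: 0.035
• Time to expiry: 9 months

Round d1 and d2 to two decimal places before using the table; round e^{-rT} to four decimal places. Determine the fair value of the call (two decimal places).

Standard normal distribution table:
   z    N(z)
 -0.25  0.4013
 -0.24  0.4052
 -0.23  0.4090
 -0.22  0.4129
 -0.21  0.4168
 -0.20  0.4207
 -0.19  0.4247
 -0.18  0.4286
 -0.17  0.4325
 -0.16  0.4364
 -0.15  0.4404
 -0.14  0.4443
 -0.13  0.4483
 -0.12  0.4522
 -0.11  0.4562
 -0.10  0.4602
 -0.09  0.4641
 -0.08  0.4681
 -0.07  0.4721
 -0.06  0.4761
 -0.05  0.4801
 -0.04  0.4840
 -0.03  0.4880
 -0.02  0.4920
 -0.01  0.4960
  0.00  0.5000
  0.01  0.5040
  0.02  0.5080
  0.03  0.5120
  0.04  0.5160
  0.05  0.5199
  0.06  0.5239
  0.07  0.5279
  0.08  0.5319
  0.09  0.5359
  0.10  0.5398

T = 0.75;  σ√T = 0.2598
ln(S/K) + (r + σ²/2)T = ln(180/188) + (0.035 + 0.3²/2)·0.75 = -0.0435 + 0.0600 = 0.0165
d₁ = 0.0165 / 0.2598 = 0.0636 ≈ 0.06
d₂ = d₁ − σ√T = 0.0636 − 0.2598 = -0.1962 ≈ -0.20
e^(−rT) = e^(−0.035·0.75) = 0.9741
C = 180·N(0.06) − 188·0.9741·N(-0.20) = 180·0.5239 − 188·0.9741·0.4207 = 94.3020 − 77.0431 = 17.2589

$17.26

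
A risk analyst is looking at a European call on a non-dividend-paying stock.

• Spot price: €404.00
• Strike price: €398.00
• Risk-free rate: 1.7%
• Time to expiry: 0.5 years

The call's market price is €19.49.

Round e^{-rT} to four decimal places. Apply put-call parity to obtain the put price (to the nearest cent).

€10.11

exp(−rT) = exp(−0.017·0.5) = 0.9915
Put-call parity: C − P = S − K·e^(−rT) = 404 − 398·0.9915 = 404 − 394.6170 = 9.3830
P = C − (C − P) = 19.49 − (9.3830) = 10.1070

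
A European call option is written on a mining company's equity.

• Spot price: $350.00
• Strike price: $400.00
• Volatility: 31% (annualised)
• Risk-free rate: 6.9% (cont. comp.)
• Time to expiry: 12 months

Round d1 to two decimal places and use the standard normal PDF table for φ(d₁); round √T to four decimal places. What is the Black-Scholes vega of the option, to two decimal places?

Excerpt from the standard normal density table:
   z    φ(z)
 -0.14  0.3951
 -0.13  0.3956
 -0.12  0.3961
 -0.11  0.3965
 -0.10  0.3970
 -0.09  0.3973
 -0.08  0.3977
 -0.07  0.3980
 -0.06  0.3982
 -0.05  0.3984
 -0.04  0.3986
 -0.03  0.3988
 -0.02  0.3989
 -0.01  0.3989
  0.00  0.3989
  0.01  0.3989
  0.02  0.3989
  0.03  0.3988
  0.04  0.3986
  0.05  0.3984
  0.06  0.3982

139.44

σ√T = 0.31·√1 = 0.3100
d₁ = [ln(350/400) + (0.069 + ½·0.31²)·1] / (σ√T) = (-0.1335 + 0.1171) / 0.3100 = -0.0532 which rounds to -0.05
√T = √1 = 1.0000
φ(d₁) = φ(-0.05) = 0.3984
vega = S·φ(d₁)·√T = 350·0.3984·1.0000 = 139.4400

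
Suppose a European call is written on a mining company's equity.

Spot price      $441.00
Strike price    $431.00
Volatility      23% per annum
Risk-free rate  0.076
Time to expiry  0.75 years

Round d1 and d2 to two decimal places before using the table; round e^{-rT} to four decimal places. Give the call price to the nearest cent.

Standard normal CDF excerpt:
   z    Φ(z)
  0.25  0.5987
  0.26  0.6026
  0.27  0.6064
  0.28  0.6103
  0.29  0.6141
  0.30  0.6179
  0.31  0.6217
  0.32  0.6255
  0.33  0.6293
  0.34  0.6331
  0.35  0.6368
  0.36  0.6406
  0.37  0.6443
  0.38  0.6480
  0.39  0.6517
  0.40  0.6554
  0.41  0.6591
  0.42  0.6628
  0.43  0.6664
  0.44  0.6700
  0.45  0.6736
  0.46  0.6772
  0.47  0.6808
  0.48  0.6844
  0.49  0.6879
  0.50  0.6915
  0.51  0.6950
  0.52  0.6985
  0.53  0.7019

$53.39

σ√T = 0.23 × 0.8660 = 0.1992
d₁ = [ln(441/431) + (0.076 + 0.23²/2)·0.75] / 0.1992 = [0.0229 + 0.0768] / 0.1992 = 0.5009 ≈ 0.50
d₂ = d₁ − σ√T = 0.5009 − 0.1992 = 0.3017 ≈ 0.30
e^(−rT) = e^(−0.076·0.75) = 0.9446
C = 441·N(0.50) − 431·0.9446·N(0.30) = 441·0.6915 − 431·0.9446·0.6179 = 304.9515 − 251.5611 = 53.3904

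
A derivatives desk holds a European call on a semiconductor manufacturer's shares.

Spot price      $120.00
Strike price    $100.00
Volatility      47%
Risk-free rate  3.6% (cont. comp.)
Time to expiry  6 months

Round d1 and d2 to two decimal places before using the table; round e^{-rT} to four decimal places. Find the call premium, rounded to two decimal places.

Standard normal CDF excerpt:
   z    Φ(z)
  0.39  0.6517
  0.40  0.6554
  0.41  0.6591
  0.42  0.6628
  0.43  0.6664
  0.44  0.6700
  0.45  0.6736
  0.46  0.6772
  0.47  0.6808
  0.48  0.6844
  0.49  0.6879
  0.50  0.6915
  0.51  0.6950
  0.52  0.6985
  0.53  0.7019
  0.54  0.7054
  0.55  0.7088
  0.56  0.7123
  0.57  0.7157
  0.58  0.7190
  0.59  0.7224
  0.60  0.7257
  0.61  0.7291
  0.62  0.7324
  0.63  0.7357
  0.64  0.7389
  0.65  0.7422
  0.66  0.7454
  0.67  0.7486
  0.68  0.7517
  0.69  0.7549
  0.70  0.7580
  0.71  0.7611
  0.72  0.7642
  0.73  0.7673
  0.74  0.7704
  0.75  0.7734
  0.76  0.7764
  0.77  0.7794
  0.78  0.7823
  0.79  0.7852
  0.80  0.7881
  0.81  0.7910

σ√T = 0.47 × 0.7071 = 0.3323
d₁ = [ln(120/100) + (0.036 + ½·0.47²)·0.5] / (σ√T) = (0.1823 + 0.0732) / 0.3323 = 0.7689 ⇒ 0.77
d₂ = 0.7689 − 0.3323 = 0.4366 ⇒ 0.44
exp(−rT) = exp(−0.036·0.5) = 0.9822
C = 120·N(0.77) − 100·0.9822·N(0.44) = 120·0.7794 − 100·0.9822·0.6700 = 93.5280 − 65.8074 = 27.7206

$27.72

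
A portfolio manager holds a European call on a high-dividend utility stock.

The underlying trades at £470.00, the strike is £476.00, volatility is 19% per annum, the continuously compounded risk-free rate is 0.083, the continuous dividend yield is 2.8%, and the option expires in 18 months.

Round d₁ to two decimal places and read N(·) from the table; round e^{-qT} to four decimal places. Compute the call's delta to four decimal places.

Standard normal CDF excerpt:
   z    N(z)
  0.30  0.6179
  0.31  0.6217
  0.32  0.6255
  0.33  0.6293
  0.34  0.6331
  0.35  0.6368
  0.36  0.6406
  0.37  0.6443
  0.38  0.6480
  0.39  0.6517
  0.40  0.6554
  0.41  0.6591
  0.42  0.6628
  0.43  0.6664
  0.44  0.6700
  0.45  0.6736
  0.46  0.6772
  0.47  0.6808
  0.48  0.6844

0.6356

σ√T = 0.19 × 1.2247 = 0.2327
ln(S/K) + (r − q + σ²/2)T = ln(470/476) + (0.083 − 0.028 + 0.19²/2)·1.5 = -0.0127 + 0.1096 = 0.0969
d₁ = 0.0969 / 0.2327 = 0.4164 ≈ 0.42
N(d₁) = N(0.42) = 0.6628
Δ_call = e^(−qT)·N(d₁) = 0.9589·0.6628 = 0.6356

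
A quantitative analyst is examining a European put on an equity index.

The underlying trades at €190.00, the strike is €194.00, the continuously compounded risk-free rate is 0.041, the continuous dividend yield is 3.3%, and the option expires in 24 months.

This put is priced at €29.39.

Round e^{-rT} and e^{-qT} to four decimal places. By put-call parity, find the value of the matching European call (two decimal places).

exp(−qT) = exp(−0.033·2) = 0.9361;  exp(−rT) = exp(−0.041·2) = 0.9213
Put-call parity: C − P = S·e^(−qT) − K·e^(−rT) = 190·0.9361 − 194·0.9213 = 177.8590 − 178.7322 = -0.8732
C = P + (C − P) = 29.39 + (-0.8732) = 28.5168

€28.52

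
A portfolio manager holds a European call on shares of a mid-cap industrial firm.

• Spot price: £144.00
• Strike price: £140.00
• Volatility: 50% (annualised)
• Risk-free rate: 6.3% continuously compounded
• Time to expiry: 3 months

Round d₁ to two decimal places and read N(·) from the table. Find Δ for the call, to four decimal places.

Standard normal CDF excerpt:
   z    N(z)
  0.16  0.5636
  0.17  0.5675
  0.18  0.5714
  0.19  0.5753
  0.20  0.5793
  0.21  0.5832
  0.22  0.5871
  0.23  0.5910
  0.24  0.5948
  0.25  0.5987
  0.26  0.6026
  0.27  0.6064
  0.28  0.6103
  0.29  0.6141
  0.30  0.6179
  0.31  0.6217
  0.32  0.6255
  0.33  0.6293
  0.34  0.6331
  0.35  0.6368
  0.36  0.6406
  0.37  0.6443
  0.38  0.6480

σ√T = 0.5·√0.25 = 0.2500
d₁ = [ln(144/140) + (0.063 + 0.5²/2)·0.25] / 0.2500 = [0.0282 + 0.0470] / 0.2500 = 0.3007 ⇒ 0.30
N(d₁) = N(0.30) = 0.6179
Δ_call = N(d₁) = 0.6179

0.6179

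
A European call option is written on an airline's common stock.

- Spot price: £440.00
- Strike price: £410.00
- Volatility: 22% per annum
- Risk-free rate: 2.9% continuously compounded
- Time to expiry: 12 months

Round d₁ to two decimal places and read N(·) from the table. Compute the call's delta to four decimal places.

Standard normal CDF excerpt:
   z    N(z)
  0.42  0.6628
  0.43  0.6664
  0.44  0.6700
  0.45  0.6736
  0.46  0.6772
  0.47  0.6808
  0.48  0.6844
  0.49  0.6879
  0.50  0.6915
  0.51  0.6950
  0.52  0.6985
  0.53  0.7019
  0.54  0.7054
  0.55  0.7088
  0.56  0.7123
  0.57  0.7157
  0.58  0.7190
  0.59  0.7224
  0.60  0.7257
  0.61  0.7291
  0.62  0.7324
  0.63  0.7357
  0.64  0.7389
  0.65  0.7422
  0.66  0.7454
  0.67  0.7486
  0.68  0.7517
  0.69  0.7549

T = 1;  σ√T = 0.2200
ln(S/K) + (r + σ²/2)T = ln(440/410) + (0.029 + 0.22²/2)·1 = 0.0706 + 0.0532 = 0.1238
d₁ = 0.1238 / 0.2200 = 0.5628 which rounds to 0.56
N(d₁) = N(0.56) = 0.7123
Δ_call = N(d₁) = 0.7123

0.7123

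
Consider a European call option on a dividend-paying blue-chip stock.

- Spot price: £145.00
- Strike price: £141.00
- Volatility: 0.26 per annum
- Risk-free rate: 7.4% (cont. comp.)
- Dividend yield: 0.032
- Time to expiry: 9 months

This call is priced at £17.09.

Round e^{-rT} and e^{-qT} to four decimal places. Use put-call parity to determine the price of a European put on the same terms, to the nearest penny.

£8.91

exp(−qT) = exp(−0.032·0.75) = 0.9763;  exp(−rT) = exp(−0.074·0.75) = 0.9460
Put-call parity: C − P = S·e^(−qT) − K·e^(−rT) = 145·0.9763 − 141·0.9460 = 141.5635 − 133.3860 = 8.1775
P = C − (C − P) = 17.09 − (8.1775) = 8.9125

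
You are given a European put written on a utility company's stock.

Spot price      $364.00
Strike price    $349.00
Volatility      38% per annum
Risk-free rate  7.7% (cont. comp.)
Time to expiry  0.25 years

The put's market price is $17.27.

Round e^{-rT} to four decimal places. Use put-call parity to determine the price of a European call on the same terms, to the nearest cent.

$38.94

e^(−rT) = e^(−0.077·0.25) = 0.9809
Put-call parity: C − P = S − K·e^(−rT) = 364 − 349·0.9809 = 364 − 342.3341 = 21.6659
C = P + (C − P) = 17.27 + (21.6659) = 38.9359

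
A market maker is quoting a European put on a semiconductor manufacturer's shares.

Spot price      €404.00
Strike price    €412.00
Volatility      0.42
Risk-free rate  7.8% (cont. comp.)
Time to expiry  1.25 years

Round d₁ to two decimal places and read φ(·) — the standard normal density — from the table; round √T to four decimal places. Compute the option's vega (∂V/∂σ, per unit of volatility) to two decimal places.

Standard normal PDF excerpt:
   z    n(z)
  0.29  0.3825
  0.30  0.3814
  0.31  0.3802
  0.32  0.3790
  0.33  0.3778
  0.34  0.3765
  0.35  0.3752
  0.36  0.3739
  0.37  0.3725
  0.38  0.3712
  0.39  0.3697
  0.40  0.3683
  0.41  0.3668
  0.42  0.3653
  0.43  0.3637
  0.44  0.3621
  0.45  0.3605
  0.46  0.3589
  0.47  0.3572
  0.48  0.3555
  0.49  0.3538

166.35

σ√T = 0.42·√1.25 = 0.4696
d₁ = [ln(404/412) + (0.078 + ½·0.42²)·1.25] / (σ√T) = (-0.0196 + 0.2077) / 0.4696 = 0.4007 which rounds to 0.40
√T = √1.25 = 1.1180
φ(d₁) = φ(0.40) = 0.3683
vega = S·φ(d₁)·√T = 404·0.3683·1.1180 = 166.3508
(Vega is the same for a European call and put with the same parameters.)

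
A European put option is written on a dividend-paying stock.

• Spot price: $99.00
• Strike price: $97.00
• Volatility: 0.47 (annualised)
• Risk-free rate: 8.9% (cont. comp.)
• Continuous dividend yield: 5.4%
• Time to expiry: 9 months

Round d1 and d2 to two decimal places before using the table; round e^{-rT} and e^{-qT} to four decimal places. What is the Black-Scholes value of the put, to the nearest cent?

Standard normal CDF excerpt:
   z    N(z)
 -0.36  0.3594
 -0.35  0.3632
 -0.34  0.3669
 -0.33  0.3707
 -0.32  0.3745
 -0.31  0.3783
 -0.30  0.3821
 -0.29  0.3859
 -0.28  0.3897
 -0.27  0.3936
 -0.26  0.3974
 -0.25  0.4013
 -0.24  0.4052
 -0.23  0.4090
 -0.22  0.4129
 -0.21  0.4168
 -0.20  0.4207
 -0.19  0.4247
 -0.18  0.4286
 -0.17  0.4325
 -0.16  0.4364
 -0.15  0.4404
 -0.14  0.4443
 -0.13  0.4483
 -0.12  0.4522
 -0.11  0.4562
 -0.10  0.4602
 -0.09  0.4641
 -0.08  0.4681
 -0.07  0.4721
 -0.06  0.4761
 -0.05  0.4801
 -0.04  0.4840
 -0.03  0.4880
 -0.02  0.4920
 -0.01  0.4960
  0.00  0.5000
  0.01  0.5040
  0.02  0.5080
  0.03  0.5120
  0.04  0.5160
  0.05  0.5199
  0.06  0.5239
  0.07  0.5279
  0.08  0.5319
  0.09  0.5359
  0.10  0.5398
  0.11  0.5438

σ√T = 0.47·√0.75 = 0.4070
d₁ = [ln(99/97) + (0.089 − 0.054 + 0.47²/2)·0.75] / 0.4070 = [0.0204 + 0.1091] / 0.4070 = 0.3181 ≈ 0.32
d₂ = d₁ − σ√T = 0.3181 − 0.4070 = -0.0889 ≈ -0.09
exp(−qT) = exp(−0.054·0.75) = 0.9603;  exp(−rT) = exp(−0.089·0.75) = 0.9354
N(−d₂) = N(0.09) = 0.5359;  N(−d₁) = N(-0.32) = 0.3745
P = 97·0.9354·0.5359 − 99·0.9603·0.3745 = 48.6242 − 35.6036 = 13.0206

$13.02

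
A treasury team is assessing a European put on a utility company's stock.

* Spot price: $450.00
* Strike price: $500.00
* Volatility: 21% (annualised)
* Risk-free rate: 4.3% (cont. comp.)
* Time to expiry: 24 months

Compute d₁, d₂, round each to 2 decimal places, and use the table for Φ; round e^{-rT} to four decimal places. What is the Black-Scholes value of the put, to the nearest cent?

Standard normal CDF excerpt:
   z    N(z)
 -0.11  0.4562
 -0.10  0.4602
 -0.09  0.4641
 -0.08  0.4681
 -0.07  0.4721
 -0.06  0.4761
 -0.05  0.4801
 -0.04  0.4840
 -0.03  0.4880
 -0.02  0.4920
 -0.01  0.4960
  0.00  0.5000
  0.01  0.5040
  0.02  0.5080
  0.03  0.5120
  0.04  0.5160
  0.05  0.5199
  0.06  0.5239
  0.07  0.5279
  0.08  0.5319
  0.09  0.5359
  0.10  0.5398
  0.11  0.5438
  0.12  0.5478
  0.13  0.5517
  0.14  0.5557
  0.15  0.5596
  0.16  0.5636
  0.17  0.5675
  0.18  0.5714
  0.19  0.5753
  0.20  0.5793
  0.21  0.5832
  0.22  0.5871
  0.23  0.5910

T = 2;  σ√T = 0.2970
d₁ = [ln(450/500) + (0.043 + ½·0.21²)·2] / (σ√T) = (-0.1054 + 0.1301) / 0.2970 = 0.0833 ⇒ 0.08
d₂ = 0.0833 − 0.2970 = -0.2137 ⇒ -0.21
exp(−rT) = exp(−0.043·2) = 0.9176
P = 500·0.9176·N(0.21) − 450·N(-0.08) = 500·0.9176·0.5832 − 450·0.4681 = 267.5722 − 210.6450 = 56.9272

$56.93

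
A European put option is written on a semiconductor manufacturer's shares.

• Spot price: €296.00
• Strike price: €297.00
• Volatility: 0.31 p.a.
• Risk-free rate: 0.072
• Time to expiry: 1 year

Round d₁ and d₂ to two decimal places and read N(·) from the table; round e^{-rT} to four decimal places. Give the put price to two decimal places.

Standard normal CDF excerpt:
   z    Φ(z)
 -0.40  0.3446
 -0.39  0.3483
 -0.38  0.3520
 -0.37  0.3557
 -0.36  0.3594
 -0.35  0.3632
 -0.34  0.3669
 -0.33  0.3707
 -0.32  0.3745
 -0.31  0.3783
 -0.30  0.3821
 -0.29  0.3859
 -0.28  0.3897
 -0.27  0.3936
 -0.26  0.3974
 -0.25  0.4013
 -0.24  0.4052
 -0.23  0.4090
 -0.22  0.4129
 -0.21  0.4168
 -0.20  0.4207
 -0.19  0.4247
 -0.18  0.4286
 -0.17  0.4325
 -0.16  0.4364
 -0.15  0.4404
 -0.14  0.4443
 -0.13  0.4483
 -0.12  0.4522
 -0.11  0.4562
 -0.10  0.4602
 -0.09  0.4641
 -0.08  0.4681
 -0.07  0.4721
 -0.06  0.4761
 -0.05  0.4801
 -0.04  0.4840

€26.28

σ√T = 0.31 × 1.0000 = 0.3100
d₁ = [ln(296/297) + (0.072 + 0.31²/2)·1] / 0.3100 = [-0.0034 + 0.1200] / 0.3100 = 0.3764 which rounds to 0.38
d₂ = d₁ − σ√T = 0.3764 − 0.3100 = 0.0664 which rounds to 0.07
e^(−rT) = e^(−0.072·1) = 0.9305
N(−d₂) = N(-0.07) = 0.4721;  N(−d₁) = N(-0.38) = 0.3520
P = 297·0.9305·0.4721 − 296·0.3520 = 130.4688 − 104.1920 = 26.2768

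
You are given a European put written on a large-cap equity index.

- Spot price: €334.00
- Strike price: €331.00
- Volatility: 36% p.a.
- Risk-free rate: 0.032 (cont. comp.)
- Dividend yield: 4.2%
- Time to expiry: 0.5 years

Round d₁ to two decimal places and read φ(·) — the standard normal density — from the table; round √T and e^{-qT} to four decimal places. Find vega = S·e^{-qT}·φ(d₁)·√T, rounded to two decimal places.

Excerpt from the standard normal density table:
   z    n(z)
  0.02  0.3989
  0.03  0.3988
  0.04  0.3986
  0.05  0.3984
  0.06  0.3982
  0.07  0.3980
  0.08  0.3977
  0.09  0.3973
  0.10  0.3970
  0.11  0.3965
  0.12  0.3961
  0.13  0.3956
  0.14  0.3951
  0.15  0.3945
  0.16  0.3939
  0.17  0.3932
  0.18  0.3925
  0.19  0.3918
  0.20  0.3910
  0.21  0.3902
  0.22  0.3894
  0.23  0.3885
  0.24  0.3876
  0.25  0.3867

σ√T = 0.36·√0.5 = 0.2546
ln(S/K) + (r − q + σ²/2)T = ln(334/331) + (0.032 − 0.042 + 0.36²/2)·0.5 = 0.0090 + 0.0274 = 0.0364
d₁ = 0.0364 / 0.2546 = 0.1431 which rounds to 0.14
√T = √0.5 = 0.7071
φ(d₁) = φ(0.14) = 0.3951
e^(−qT) = e^(−0.042·0.5) = 0.9792
vega = S·e^(−qT)·φ(d₁)·√T = 334·0.9792·0.3951·0.7071 = 91.3704
(Vega is the same for a European call and put with the same parameters.)

91.37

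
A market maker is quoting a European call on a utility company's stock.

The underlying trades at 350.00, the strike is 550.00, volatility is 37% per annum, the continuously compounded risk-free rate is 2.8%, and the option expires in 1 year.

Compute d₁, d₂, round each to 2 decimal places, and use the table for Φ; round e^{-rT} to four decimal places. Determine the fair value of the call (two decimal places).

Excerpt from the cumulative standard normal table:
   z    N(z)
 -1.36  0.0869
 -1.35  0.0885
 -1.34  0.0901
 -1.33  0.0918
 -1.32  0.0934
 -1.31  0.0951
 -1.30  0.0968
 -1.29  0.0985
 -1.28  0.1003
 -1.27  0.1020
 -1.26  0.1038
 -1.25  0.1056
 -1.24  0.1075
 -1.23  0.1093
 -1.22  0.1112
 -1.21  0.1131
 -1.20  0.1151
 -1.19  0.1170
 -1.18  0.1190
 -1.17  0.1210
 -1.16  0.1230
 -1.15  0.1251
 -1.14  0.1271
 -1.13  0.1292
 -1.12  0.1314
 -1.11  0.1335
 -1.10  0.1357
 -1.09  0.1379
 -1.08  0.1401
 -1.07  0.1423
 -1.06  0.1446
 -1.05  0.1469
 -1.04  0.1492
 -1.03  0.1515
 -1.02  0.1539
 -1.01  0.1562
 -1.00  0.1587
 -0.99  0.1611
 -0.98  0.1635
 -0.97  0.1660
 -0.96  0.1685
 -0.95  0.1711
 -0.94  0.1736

9.88

σ√T = 0.37 × 1.0000 = 0.3700
d₁ = [ln(350/550) + (0.028 + ½·0.37²)·1] / (σ√T) = (-0.4520 + 0.0964) / 0.3700 = -0.9609 which rounds to -0.96
d₂ = -0.9609 − 0.3700 = -1.3309 which rounds to -1.33
exp(−rT) = exp(−0.028·1) = 0.9724
C = 350·N(-0.96) − 550·0.9724·N(-1.33) = 350·0.1685 − 550·0.9724·0.0918 = 58.9750 − 49.0965 = 9.8785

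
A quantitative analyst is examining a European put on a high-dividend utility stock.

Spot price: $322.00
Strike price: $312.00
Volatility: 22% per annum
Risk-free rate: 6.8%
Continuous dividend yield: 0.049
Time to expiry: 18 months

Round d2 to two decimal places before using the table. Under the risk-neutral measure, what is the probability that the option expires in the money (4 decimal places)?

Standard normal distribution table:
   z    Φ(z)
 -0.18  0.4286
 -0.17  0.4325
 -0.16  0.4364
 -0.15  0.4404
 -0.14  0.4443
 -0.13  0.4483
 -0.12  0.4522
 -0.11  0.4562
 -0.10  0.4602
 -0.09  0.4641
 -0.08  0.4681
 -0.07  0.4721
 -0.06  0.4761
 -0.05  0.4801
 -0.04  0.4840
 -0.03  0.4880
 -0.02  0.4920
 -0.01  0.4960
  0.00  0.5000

0.4641

σ√T = 0.22 × 1.2247 = 0.2694
d₁ = [ln(322/312) + (0.068 − 0.049 + ½·0.22²)·1.5] / (σ√T) = (0.0315 + 0.0648) / 0.2694 = 0.3576 → 0.36
d₂ = 0.3576 − 0.2694 = 0.0881 → 0.09
Pr(exercise) under Q = N(−d₂) = N(-0.09) = 0.4641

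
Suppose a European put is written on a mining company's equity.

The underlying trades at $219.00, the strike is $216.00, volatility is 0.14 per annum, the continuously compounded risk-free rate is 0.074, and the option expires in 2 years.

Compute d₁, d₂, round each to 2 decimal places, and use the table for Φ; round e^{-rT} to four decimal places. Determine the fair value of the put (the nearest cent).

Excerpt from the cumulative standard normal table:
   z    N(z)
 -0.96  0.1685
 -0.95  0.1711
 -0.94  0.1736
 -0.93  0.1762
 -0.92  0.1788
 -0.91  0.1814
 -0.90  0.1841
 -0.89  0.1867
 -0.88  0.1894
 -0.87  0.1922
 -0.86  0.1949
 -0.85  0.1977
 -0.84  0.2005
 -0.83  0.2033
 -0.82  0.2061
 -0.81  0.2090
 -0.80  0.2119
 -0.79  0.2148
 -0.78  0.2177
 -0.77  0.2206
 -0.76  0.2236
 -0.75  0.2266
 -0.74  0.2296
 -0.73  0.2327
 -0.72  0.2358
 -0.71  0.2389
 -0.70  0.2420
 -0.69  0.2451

T = 2;  σ√T = 0.1980
ln(S/K) + (r + σ²/2)T = ln(219/216) + (0.074 + 0.14²/2)·2 = 0.0138 + 0.1676 = 0.1814
d₁ = 0.1814 / 0.1980 = 0.9162 ≈ 0.92
d₂ = d₁ − σ√T = 0.9162 − 0.1980 = 0.7182 ≈ 0.72
e^(−rT) = e^(−0.074·2) = 0.8624
P = 216·0.8624·N(-0.72) − 219·N(-0.92) = 216·0.8624·0.2358 − 219·0.1788 = 43.9244 − 39.1572 = 4.7672

$4.77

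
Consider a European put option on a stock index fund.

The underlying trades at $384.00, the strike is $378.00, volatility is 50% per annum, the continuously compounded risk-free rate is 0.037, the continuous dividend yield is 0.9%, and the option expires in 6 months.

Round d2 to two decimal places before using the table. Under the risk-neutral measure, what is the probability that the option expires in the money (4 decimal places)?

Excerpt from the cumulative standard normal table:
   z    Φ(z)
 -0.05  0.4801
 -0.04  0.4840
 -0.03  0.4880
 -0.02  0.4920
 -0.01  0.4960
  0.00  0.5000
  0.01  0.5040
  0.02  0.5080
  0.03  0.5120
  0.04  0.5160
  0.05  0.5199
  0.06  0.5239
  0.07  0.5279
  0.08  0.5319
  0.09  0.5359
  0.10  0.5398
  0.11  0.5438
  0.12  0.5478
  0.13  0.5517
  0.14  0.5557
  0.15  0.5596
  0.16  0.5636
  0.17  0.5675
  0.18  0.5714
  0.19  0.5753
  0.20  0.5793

0.5359

σ√T = 0.5·√0.5 = 0.3536
d₁ = [ln(384/378) + (0.037 − 0.009 + 0.5²/2)·0.5] / 0.3536 = [0.0157 + 0.0765] / 0.3536 = 0.2609 which rounds to 0.26
d₂ = d₁ − σ√T = 0.2609 − 0.3536 = -0.0926 which rounds to -0.09
Risk-neutral Pr[S_T < K] = N(−d₂) = N(0.09) = 0.5359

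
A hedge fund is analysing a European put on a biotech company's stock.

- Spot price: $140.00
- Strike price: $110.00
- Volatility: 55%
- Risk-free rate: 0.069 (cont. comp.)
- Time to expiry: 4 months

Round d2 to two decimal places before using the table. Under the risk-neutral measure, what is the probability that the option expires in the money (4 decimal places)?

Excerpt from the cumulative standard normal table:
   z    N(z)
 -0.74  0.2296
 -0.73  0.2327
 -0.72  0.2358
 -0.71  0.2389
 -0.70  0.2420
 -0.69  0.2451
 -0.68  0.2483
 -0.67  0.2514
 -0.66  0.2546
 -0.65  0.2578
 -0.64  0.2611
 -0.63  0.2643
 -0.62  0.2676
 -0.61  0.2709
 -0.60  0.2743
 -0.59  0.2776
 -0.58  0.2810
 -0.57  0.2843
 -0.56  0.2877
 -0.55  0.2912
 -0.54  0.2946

T = 0.3333;  σ√T = 0.3175
d₁ = [ln(140/110) + (0.069 + 0.55²/2)·0.3333] / 0.3175 = [0.2412 + 0.0734] / 0.3175 = 0.9907 ≈ 0.99
d₂ = d₁ − σ√T = 0.9907 − 0.3175 = 0.6731 ≈ 0.67
Risk-neutral Pr[S_T < K] = N(−d₂) = N(-0.67) = 0.2514

0.2514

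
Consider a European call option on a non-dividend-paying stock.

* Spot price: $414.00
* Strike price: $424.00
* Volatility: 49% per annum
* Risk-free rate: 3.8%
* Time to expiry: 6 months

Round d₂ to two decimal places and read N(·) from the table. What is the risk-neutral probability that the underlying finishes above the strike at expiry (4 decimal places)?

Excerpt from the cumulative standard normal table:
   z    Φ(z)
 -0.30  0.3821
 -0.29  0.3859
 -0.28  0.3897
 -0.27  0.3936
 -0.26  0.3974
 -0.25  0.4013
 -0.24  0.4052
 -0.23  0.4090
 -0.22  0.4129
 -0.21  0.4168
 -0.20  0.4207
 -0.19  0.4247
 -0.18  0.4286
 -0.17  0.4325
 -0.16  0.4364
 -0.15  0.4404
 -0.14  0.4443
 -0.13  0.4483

T = 0.5;  σ√T = 0.3465
d₁ = [ln(414/424) + (0.038 + 0.49²/2)·0.5] / 0.3465 = [-0.0239 + 0.0790] / 0.3465 = 0.1592 ⇒ 0.16
d₂ = d₁ − σ√T = 0.1592 − 0.3465 = -0.1873 ⇒ -0.19
Risk-neutral Pr[S_T > K] = N(d₂) = N(-0.19) = 0.4247

0.4247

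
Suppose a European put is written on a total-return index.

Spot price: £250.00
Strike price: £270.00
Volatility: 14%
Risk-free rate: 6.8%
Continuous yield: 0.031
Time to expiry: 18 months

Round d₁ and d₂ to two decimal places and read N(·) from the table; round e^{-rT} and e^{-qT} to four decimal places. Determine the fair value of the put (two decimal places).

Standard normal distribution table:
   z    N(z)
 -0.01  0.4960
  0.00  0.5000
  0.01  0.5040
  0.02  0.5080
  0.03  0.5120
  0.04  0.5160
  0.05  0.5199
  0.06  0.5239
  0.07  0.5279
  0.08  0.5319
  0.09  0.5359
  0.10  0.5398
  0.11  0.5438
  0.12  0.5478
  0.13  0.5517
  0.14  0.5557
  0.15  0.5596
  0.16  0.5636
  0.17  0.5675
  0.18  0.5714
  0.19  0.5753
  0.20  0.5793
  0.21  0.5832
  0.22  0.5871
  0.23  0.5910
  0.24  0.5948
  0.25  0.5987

T = 1.5;  σ√T = 0.1715
d₁ = [ln(250/270) + (0.068 − 0.031 + 0.14²/2)·1.5] / 0.1715 = [-0.0770 + 0.0702] / 0.1715 = -0.0394 → -0.04
d₂ = d₁ − σ√T = -0.0394 − 0.1715 = -0.2109 → -0.21
exp(−qT) = exp(−0.031·1.5) = 0.9546;  exp(−rT) = exp(−0.068·1.5) = 0.9030
N(−d₂) = N(0.21) = 0.5832;  N(−d₁) = N(0.04) = 0.5160
P = 270·0.9030·0.5832 − 250·0.9546·0.5160 = 142.1900 − 123.1434 = 19.0466

£19.05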